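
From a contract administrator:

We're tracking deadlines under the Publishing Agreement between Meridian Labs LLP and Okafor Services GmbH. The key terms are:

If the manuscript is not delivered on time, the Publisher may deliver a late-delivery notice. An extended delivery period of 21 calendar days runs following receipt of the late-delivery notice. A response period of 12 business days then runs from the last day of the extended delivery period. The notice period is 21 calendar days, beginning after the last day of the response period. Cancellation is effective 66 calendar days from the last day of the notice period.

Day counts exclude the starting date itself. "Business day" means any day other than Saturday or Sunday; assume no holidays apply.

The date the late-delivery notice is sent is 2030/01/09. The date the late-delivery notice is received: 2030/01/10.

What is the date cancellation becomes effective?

2030/05/16

Adding 21 calendar days to 2030/01/10 gives 2030/01/31, which is the last day of the extended delivery period.
The last day of the response period: counting 12 business days from Thursday, 2030/01/31 (Feb 1, Feb 4, Feb 5, Feb 6, …, Feb 14, Feb 15, Feb 18, skipping weekends) reaches Monday, 2030/02/18.
The last day of the notice period: 2030/02/18 + 21 days = 2030/03/11.
Adding 66 calendar days to 2030/03/11 gives 2030/05/16, which is the date cancellation becomes effective.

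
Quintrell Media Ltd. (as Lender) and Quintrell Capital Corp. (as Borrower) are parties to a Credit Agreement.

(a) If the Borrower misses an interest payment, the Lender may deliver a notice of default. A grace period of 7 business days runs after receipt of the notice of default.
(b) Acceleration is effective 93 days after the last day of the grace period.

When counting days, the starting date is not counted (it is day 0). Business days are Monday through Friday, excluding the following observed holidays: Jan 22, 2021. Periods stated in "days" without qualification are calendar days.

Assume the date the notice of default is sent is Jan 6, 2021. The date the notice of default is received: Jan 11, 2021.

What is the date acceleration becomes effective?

The last day of the grace period: counting 7 business days from Monday, Jan 11, 2021 (Jan 12, Jan 13, Jan 14, Jan 15, Jan 18, Jan 19, Jan 20, skipping weekends) reaches Wednesday, Jan 20, 2021.
Adding 93 calendar days to Jan 20, 2021 gives Apr 23, 2021, which is the date acceleration becomes effective.

Apr 23, 2021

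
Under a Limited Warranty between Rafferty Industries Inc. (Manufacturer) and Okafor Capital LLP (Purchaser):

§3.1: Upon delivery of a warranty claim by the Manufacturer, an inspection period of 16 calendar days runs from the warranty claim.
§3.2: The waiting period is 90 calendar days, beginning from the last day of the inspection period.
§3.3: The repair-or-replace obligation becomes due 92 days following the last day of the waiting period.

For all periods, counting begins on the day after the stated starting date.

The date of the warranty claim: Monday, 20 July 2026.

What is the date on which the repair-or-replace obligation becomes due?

3 February 2027

The last day of the inspection period: 16 calendar days after 20 July 2026 is 5 August 2026.
Adding 90 calendar days to 5 August 2026 gives 3 November 2026, which is the last day of the waiting period.
The date on which the repair-or-replace obligation becomes due: 3 November 2026 + 92 days = 3 February 2027.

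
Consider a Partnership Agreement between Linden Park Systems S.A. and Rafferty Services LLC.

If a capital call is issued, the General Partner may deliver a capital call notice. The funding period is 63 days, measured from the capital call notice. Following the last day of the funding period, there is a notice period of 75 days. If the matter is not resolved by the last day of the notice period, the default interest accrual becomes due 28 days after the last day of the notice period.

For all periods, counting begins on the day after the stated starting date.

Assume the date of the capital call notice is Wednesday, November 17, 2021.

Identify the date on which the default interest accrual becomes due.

Adding 63 calendar days to November 17, 2021 gives January 19, 2022, which is the last day of the funding period.
The last day of the notice period: 75 calendar days after January 19, 2022 is April 4, 2022.
The date on which the default interest accrual becomes due: 28 calendar days after April 4, 2022 is May 2, 2022.

May 2, 2022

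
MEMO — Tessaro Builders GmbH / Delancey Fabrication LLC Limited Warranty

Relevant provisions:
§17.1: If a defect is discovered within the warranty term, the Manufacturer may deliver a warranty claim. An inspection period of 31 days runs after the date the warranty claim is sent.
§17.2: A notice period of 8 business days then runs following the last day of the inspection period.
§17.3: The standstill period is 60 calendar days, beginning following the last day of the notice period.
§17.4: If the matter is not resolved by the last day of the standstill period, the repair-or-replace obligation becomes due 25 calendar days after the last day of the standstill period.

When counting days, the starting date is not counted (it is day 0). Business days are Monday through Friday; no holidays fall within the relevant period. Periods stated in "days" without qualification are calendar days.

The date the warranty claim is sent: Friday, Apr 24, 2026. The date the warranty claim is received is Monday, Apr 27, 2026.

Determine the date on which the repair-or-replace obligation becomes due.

The last day of the inspection period: Apr 24, 2026 + 31 days = May 25, 2026.
The last day of the notice period: 8 business days after Monday, May 25, 2026, skipping weekends — May 26, May 27, May 28, May 29, Jun 1, Jun 2, Jun 3, Jun 4 — lands on Thursday, Jun 4, 2026.
The last day of the standstill period: Jun 4, 2026 + 60 days = Aug 3, 2026.
The date on which the repair-or-replace obligation becomes due: 25 calendar days after Aug 3, 2026 is Aug 28, 2026.

Aug 28, 2026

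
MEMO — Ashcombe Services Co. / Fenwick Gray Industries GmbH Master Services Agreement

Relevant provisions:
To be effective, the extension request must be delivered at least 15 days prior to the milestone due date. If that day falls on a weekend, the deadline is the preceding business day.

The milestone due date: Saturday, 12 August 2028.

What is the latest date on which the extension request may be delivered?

12 August 2028 minus 15 days is 28 July 2028. That is a Friday, so no adjustment is needed.

28 July 2028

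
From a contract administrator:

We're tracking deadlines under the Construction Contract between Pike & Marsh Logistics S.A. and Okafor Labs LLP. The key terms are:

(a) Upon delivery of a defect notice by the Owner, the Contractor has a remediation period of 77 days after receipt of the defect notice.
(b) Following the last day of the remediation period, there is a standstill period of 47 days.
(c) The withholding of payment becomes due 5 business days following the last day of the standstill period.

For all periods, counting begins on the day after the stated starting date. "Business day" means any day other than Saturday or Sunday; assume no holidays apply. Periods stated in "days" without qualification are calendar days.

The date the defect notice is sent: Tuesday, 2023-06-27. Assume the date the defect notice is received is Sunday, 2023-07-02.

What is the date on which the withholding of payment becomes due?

The last day of the remediation period: 77 calendar days after 2023-07-02 is 2023-09-17.
The last day of the standstill period: 47 calendar days after 2023-09-17 is 2023-11-03.
From Friday, 2023-11-03, 5 business days (Nov 6, Nov 7, Nov 8, Nov 9, Nov 10, skipping weekends) brings us to Friday, 2023-11-10, which is the date on which the withholding of payment becomes due.

2023-11-10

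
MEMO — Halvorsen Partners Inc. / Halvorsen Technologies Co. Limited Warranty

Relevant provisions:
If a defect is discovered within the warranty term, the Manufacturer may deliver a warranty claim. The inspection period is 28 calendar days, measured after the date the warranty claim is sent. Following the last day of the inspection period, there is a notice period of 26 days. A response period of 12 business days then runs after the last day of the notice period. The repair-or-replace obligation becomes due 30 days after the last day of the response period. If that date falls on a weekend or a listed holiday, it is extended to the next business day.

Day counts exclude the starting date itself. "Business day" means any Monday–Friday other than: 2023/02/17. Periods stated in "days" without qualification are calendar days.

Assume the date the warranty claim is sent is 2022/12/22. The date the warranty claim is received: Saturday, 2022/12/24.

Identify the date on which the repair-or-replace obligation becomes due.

Adding 28 calendar days to 2022/12/22 gives 2023/01/19, which is the last day of the inspection period.
The last day of the notice period: 26 calendar days after 2023/01/19 is 2023/02/14.
The last day of the response period: counting 12 business days from Tuesday, 2023/02/14 (Feb 15, Feb 16, Feb 20, Feb 21, …, Mar 1, Mar 2, Mar 3, skipping weekends and the listed holiday on Feb 17) reaches Friday, 2023/03/03.
The date on which the repair-or-replace obligation becomes due: 30 calendar days after 2023/03/03 is 2023/04/02. That falls on a Sunday, so it rolls to the next business day, Monday, 2023/04/03.

2023/04/03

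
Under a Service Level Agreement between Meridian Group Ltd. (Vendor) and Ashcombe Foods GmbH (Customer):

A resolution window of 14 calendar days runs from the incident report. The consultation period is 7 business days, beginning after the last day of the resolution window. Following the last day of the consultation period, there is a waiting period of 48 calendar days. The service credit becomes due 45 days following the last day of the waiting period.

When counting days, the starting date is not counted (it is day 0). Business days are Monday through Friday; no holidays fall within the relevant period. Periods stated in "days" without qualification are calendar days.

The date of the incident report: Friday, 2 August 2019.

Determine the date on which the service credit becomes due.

The last day of the resolution window: 2 August 2019 + 14 days = 16 August 2019.
From Friday, 16 August 2019, 7 business days (Aug 19, Aug 20, Aug 21, Aug 22, Aug 23, Aug 26, Aug 27, skipping weekends) brings us to Tuesday, 27 August 2019, which is the last day of the consultation period.
The last day of the waiting period: 48 calendar days after 27 August 2019 is 14 October 2019.
The date on which the service credit becomes due: 45 calendar days after 14 October 2019 is 28 November 2019.

28 November 2019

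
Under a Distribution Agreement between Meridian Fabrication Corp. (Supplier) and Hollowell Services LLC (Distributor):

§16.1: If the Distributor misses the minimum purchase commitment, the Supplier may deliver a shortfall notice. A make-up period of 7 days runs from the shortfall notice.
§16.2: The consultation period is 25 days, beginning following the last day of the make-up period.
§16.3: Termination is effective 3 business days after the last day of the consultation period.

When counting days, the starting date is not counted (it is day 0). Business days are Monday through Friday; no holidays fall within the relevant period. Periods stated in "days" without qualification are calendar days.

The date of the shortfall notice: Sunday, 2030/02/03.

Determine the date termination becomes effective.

2030/03/12

The last day of the make-up period: 2030/02/03 + 7 days = 2030/02/10.
Adding 25 calendar days to 2030/02/10 gives 2030/03/07, which is the last day of the consultation period.
The date termination becomes effective: counting 3 business days from Thursday, 2030/03/07 (Mar 8, Mar 11, Mar 12, skipping weekends) reaches Tuesday, 2030/03/12.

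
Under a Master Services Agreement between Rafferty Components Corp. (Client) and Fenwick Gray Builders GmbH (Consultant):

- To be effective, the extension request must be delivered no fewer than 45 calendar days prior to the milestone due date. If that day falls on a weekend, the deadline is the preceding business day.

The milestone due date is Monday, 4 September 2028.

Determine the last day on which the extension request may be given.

21 July 2028

4 September 2028 minus 45 days is 21 July 2028. That is a Friday, so no adjustment is needed.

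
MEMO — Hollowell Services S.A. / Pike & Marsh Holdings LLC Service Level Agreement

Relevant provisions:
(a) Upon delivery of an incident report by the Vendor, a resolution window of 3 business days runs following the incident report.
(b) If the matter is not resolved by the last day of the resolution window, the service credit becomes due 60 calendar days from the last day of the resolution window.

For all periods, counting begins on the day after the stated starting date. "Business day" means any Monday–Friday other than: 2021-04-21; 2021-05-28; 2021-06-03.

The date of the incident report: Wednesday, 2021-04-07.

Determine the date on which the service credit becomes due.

2021-06-11

The last day of the resolution window: 3 business days after Wednesday, 2021-04-07, skipping weekends — Apr 8, Apr 9, Apr 12 — lands on Monday, 2021-04-12.
Adding 60 calendar days to 2021-04-12 gives 2021-06-11, which is the date on which the service credit becomes due.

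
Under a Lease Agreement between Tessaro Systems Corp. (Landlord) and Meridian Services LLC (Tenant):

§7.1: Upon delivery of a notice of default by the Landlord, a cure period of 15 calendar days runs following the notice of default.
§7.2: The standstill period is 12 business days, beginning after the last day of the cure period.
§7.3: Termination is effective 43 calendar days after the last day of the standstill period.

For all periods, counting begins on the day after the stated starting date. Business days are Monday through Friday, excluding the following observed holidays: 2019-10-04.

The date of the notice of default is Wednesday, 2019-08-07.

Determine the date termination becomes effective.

The last day of the cure period: 2019-08-07 + 15 days = 2019-08-22.
From Thursday, 2019-08-22, 12 business days (Aug 23, Aug 26, Aug 27, Aug 28, …, Sep 5, Sep 6, Sep 9, skipping weekends) brings us to Monday, 2019-09-09, which is the last day of the standstill period.
Adding 43 calendar days to 2019-09-09 gives 2019-10-22, which is the date termination becomes effective.

2019-10-22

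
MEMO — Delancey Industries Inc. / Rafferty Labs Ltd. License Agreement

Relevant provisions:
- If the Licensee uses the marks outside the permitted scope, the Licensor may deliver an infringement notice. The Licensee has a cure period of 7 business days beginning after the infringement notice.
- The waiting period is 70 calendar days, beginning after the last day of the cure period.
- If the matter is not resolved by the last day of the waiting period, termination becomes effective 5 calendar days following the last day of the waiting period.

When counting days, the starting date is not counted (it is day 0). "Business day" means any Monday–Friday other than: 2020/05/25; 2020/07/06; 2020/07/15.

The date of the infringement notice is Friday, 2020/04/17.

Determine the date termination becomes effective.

The last day of the cure period: 7 business days after Friday, 2020/04/17, skipping weekends — Apr 20, Apr 21, Apr 22, Apr 23, Apr 24, Apr 27, Apr 28 — lands on Tuesday, 2020/04/28.
Adding 70 calendar days to 2020/04/28 gives 2020/07/07, which is the last day of the waiting period.
The date termination becomes effective: 5 calendar days after 2020/07/07 is 2020/07/12.

2020/07/12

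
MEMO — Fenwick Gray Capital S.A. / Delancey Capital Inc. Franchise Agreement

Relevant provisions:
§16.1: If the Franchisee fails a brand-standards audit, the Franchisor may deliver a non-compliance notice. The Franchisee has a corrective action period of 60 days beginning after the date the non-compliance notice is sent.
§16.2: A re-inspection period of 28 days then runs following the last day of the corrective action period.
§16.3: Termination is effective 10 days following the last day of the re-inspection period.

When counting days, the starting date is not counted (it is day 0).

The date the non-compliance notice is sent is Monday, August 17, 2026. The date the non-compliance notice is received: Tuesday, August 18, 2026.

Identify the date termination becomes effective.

Adding 60 calendar days to August 17, 2026 gives October 16, 2026, which is the last day of the corrective action period.
The last day of the re-inspection period: October 16, 2026 + 28 days = November 13, 2026.
Adding 10 calendar days to November 13, 2026 gives November 23, 2026, which is the date termination becomes effective.

November 23, 2026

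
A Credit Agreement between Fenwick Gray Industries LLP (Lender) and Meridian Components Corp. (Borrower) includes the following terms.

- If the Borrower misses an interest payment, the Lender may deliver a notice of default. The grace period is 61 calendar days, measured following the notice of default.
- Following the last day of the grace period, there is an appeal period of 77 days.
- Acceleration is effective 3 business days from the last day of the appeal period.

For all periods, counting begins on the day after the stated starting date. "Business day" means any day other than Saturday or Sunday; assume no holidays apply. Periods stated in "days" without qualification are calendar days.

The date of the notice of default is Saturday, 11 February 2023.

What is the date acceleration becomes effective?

4 July 2023

Adding 61 calendar days to 11 February 2023 gives 13 April 2023, which is the last day of the grace period.
The last day of the appeal period: 77 calendar days after 13 April 2023 is 29 June 2023.
From Thursday, 29 June 2023, 3 business days (Jun 30, Jul 3, Jul 4, skipping weekends) brings us to Tuesday, 4 July 2023, which is the date acceleration becomes effective.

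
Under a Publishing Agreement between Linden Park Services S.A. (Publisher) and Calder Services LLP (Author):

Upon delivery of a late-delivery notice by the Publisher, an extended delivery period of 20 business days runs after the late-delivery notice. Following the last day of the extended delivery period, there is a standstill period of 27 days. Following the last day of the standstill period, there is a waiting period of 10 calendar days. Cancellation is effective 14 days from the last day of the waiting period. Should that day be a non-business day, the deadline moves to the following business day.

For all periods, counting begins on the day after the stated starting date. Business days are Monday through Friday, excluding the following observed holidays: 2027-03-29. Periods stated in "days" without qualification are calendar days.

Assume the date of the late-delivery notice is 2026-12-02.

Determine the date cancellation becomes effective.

2027-02-19

The last day of the extended delivery period: 20 business days after Wednesday, 2026-12-02, skipping weekends — Dec 3, Dec 4, Dec 7, Dec 8, …, Dec 28, Dec 29, Dec 30 — lands on Wednesday, 2026-12-30.
The last day of the standstill period: 2026-12-30 + 27 days = 2027-01-26.
The last day of the waiting period: 2027-01-26 + 10 days = 2027-02-05.
The date cancellation becomes effective: 14 calendar days after 2027-02-05 is 2027-02-19. 2027-02-19 is a Friday and is not a listed holiday, so no roll-forward applies.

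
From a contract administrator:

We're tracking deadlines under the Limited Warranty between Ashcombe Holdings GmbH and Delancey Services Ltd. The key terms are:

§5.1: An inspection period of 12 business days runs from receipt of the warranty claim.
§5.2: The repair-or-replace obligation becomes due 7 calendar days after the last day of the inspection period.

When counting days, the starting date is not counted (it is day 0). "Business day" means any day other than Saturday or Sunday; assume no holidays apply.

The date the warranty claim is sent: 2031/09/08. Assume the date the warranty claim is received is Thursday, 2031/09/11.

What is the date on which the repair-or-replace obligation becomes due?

The last day of the inspection period: 12 business days after Thursday, 2031/09/11, skipping weekends — Sep 12, Sep 15, Sep 16, Sep 17, …, Sep 25, Sep 26, Sep 29 — lands on Monday, 2031/09/29.
The date on which the repair-or-replace obligation becomes due: 7 calendar days after 2031/09/29 is 2031/10/06.

2031/10/06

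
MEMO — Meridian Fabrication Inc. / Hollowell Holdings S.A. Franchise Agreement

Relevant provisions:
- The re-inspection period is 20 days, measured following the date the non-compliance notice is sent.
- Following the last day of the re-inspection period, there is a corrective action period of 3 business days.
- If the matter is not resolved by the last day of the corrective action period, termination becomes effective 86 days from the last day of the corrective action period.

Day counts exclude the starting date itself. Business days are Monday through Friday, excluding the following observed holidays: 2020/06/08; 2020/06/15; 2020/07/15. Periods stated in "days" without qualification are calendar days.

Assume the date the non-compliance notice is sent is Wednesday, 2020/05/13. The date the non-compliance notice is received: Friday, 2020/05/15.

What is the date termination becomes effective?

2020/08/30

Adding 20 calendar days to 2020/05/13 gives 2020/06/02, which is the last day of the re-inspection period.
The last day of the corrective action period: counting 3 business days from Tuesday, 2020/06/02 (Jun 3, Jun 4, Jun 5, skipping weekends) reaches Friday, 2020/06/05.
Adding 86 calendar days to 2020/06/05 gives 2020/08/30, which is the date termination becomes effective.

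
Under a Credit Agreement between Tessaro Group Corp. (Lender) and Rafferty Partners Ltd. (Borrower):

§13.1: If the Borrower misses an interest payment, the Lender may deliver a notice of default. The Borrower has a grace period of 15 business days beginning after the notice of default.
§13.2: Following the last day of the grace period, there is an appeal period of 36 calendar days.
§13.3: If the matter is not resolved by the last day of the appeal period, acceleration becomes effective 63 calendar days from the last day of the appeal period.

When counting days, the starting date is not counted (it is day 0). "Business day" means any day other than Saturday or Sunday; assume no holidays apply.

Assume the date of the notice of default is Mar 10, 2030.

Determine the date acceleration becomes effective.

The last day of the grace period: counting 15 business days from Sunday, Mar 10, 2030 (Mar 11, Mar 12, Mar 13, Mar 14, …, Mar 27, Mar 28, Mar 29, skipping weekends) reaches Friday, Mar 29, 2030.
The last day of the appeal period: Mar 29, 2030 + 36 days = May 4, 2030.
The date acceleration becomes effective: May 4, 2030 + 63 days = Jul 6, 2030.

Jul 6, 2030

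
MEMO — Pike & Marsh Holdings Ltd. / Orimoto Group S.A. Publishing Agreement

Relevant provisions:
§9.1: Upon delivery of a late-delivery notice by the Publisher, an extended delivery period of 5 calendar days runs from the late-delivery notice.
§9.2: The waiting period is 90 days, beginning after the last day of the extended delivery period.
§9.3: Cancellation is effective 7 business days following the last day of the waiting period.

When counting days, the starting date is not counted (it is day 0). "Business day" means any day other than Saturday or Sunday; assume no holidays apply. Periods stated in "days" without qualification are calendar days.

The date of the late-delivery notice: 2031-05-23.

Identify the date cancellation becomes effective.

2031-09-04

Adding 5 calendar days to 2031-05-23 gives 2031-05-28, which is the last day of the extended delivery period.
Adding 90 calendar days to 2031-05-28 gives 2031-08-26, which is the last day of the waiting period.
The date cancellation becomes effective: counting 7 business days from Tuesday, 2031-08-26 (Aug 27, Aug 28, Aug 29, Sep 1, Sep 2, Sep 3, Sep 4, skipping weekends) reaches Thursday, 2031-09-04.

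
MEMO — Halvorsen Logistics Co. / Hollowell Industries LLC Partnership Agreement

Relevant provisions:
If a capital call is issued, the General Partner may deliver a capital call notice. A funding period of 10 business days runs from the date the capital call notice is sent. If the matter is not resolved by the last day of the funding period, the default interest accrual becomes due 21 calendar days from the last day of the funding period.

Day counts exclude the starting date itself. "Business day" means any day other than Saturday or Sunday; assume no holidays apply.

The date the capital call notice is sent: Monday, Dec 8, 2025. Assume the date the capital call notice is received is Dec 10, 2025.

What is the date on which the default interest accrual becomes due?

The last day of the funding period: counting 10 business days from Monday, Dec 8, 2025 (Dec 9, Dec 10, Dec 11, Dec 12, Dec 15, Dec 16, Dec 17, Dec 18, Dec 19, Dec 22, skipping weekends) reaches Monday, Dec 22, 2025.
The date on which the default interest accrual becomes due: Dec 22, 2025 + 21 days = Jan 12, 2026.

Jan 12, 2026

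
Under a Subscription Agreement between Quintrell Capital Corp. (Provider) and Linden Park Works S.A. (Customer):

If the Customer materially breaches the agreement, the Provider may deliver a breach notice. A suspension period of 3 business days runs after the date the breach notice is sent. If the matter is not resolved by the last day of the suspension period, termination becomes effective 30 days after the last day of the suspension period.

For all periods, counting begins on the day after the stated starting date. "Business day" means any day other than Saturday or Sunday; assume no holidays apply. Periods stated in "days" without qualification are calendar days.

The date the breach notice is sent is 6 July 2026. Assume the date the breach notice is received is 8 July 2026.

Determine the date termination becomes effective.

The last day of the suspension period: counting 3 business days from Monday, 6 July 2026 (Jul 7, Jul 8, Jul 9, skipping weekends) reaches Thursday, 9 July 2026.
The date termination becomes effective: 30 calendar days after 9 July 2026 is 8 August 2026.

8 August 2026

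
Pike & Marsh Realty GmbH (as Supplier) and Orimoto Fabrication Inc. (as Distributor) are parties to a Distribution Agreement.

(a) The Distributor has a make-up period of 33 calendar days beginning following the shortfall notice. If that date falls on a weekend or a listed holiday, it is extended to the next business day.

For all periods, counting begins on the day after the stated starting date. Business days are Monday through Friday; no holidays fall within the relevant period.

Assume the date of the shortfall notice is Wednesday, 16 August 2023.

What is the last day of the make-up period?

18 September 2023

The last day of the make-up period: 16 August 2023 + 33 days = 18 September 2023. 18 September 2023 is a Monday, so no roll-forward applies.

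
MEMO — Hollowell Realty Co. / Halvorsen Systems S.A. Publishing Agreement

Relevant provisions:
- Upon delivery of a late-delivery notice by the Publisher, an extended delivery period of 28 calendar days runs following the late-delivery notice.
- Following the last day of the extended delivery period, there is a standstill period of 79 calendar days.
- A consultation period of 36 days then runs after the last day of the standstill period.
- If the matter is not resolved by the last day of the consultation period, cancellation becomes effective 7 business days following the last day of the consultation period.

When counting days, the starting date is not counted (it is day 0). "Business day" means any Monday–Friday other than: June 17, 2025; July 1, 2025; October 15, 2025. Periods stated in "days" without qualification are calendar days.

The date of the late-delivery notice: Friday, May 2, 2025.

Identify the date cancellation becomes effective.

The last day of the extended delivery period: May 2, 2025 + 28 days = May 30, 2025.
The last day of the standstill period: May 30, 2025 + 79 days = August 17, 2025.
The last day of the consultation period: August 17, 2025 + 36 days = September 22, 2025.
The date cancellation becomes effective: 7 business days after Monday, September 22, 2025, skipping weekends — Sep 23, Sep 24, Sep 25, Sep 26, Sep 29, Sep 30, Oct 1 — lands on Wednesday, October 1, 2025.

October 1, 2025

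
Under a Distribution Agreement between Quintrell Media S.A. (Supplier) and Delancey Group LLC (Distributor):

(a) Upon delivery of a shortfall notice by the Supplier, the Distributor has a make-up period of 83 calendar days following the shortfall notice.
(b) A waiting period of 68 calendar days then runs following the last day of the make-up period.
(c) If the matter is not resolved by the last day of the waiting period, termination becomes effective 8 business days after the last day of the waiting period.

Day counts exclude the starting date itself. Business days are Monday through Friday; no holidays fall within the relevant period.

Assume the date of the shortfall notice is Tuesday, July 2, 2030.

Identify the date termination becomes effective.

The last day of the make-up period: 83 calendar days after July 2, 2030 is September 23, 2030.
The last day of the waiting period: 68 calendar days after September 23, 2030 is November 30, 2030.
From Saturday, November 30, 2030, 8 business days (Dec 2, Dec 3, Dec 4, Dec 5, Dec 6, Dec 9, Dec 10, Dec 11, skipping weekends) brings us to Wednesday, December 11, 2030, which is the date termination becomes effective.

December 11, 2030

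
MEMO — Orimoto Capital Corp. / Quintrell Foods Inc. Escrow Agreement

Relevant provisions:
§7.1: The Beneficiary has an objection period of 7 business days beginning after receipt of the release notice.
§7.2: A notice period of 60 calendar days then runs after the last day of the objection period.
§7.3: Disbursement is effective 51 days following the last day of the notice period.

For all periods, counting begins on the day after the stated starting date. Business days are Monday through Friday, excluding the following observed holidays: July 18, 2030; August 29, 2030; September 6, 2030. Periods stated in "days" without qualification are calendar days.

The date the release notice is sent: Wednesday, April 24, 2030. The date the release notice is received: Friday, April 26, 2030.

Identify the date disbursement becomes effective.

August 26, 2030

From Friday, April 26, 2030, 7 business days (Apr 29, Apr 30, May 1, May 2, May 3, May 6, May 7, skipping weekends) brings us to Tuesday, May 7, 2030, which is the last day of the objection period.
Adding 60 calendar days to May 7, 2030 gives July 6, 2030, which is the last day of the notice period.
The date disbursement becomes effective: 51 calendar days after July 6, 2030 is August 26, 2030.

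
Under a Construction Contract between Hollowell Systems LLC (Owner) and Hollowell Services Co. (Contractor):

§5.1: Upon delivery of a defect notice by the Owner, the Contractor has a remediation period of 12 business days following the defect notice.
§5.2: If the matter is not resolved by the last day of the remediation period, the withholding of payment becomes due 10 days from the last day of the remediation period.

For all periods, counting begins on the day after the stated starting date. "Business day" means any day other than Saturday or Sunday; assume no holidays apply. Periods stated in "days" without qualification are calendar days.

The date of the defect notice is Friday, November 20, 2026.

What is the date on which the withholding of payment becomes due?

The last day of the remediation period: counting 12 business days from Friday, November 20, 2026 (Nov 23, Nov 24, Nov 25, Nov 26, …, Dec 4, Dec 7, Dec 8, skipping weekends) reaches Tuesday, December 8, 2026.
Adding 10 calendar days to December 8, 2026 gives December 18, 2026, which is the date on which the withholding of payment becomes due.

December 18, 2026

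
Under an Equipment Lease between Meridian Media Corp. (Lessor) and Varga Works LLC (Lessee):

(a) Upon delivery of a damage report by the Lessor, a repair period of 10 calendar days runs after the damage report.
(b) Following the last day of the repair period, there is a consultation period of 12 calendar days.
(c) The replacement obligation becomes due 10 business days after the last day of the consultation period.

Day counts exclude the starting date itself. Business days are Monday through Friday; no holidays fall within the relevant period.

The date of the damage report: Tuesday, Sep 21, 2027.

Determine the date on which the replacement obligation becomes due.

The last day of the repair period: 10 calendar days after Sep 21, 2027 is Oct 1, 2027.
The last day of the consultation period: Oct 1, 2027 + 12 days = Oct 13, 2027.
The date on which the replacement obligation becomes due: 10 business days after Wednesday, Oct 13, 2027, skipping weekends — Oct 14, Oct 15, Oct 18, Oct 19, Oct 20, Oct 21, Oct 22, Oct 25, Oct 26, Oct 27 — lands on Wednesday, Oct 27, 2027.

Oct 27, 2027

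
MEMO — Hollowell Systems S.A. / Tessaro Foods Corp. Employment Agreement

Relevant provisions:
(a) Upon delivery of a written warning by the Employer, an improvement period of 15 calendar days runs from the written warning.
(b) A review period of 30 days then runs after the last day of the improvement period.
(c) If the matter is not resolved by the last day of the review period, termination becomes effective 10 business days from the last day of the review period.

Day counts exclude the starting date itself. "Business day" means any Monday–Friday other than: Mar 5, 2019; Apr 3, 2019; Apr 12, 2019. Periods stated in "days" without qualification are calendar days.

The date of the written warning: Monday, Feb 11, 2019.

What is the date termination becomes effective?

Apr 15, 2019

Adding 15 calendar days to Feb 11, 2019 gives Feb 26, 2019, which is the last day of the improvement period.
The last day of the review period: Feb 26, 2019 + 30 days = Mar 28, 2019.
The date termination becomes effective: counting 10 business days from Thursday, Mar 28, 2019 (Mar 29, Apr 1, Apr 2, Apr 4, Apr 5, Apr 8, Apr 9, Apr 10, Apr 11, Apr 15, skipping weekends and the listed holidays on Apr 3, Apr 12) reaches Monday, Apr 15, 2019.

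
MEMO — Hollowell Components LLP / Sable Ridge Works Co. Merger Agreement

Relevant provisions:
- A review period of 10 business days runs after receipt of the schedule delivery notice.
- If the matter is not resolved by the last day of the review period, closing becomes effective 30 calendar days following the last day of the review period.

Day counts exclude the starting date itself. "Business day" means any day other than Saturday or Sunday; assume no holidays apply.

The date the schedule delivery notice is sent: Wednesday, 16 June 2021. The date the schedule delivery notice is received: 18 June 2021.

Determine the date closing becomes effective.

1 August 2021

The last day of the review period: counting 10 business days from Friday, 18 June 2021 (Jun 21, Jun 22, Jun 23, Jun 24, Jun 25, Jun 28, Jun 29, Jun 30, Jul 1, Jul 2, skipping weekends) reaches Friday, 2 July 2021.
Adding 30 calendar days to 2 July 2021 gives 1 August 2021, which is the date closing becomes effective.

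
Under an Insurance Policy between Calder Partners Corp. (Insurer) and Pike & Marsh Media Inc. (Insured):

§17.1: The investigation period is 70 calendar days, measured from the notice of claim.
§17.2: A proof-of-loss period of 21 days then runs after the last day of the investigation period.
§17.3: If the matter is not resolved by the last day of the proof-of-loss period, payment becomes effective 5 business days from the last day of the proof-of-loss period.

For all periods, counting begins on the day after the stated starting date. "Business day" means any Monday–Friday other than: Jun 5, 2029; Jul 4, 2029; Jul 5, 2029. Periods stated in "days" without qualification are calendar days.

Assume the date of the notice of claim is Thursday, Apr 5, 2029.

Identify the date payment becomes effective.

Adding 70 calendar days to Apr 5, 2029 gives Jun 14, 2029, which is the last day of the investigation period.
Adding 21 calendar days to Jun 14, 2029 gives Jul 5, 2029, which is the last day of the proof-of-loss period.
From Thursday, Jul 5, 2029, 5 business days (Jul 6, Jul 9, Jul 10, Jul 11, Jul 12, skipping weekends) brings us to Thursday, Jul 12, 2029, which is the date payment becomes effective.

Jul 12, 2029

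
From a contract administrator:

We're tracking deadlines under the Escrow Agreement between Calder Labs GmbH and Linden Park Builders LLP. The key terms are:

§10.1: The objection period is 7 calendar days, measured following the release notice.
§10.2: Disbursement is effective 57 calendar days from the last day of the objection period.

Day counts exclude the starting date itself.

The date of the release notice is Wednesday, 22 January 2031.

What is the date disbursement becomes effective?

27 March 2031

The last day of the objection period: 7 calendar days after 22 January 2031 is 29 January 2031.
Adding 57 calendar days to 29 January 2031 gives 27 March 2031, which is the date disbursement becomes effective.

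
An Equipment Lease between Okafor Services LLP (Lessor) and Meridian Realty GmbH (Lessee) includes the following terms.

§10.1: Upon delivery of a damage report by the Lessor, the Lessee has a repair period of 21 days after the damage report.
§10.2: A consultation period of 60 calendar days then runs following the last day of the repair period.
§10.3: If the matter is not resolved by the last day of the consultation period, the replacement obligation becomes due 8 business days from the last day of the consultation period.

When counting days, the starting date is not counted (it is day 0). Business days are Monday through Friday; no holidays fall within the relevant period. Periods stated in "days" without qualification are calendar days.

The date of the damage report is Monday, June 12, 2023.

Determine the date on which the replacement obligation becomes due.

The last day of the repair period: 21 calendar days after June 12, 2023 is July 3, 2023.
The last day of the consultation period: July 3, 2023 + 60 days = September 1, 2023.
The date on which the replacement obligation becomes due: 8 business days after Friday, September 1, 2023, skipping weekends — Sep 4, Sep 5, Sep 6, Sep 7, Sep 8, Sep 11, Sep 12, Sep 13 — lands on Wednesday, September 13, 2023.

September 13, 2023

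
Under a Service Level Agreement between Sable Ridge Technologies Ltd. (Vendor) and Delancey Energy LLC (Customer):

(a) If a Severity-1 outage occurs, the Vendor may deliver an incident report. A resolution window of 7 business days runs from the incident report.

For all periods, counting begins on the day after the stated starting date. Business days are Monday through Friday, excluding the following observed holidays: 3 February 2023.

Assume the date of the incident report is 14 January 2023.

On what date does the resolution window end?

24 January 2023

The last day of the resolution window: 7 business days after Saturday, 14 January 2023, skipping weekends — Jan 16, Jan 17, Jan 18, Jan 19, Jan 20, Jan 23, Jan 24 — lands on Tuesday, 24 January 2023.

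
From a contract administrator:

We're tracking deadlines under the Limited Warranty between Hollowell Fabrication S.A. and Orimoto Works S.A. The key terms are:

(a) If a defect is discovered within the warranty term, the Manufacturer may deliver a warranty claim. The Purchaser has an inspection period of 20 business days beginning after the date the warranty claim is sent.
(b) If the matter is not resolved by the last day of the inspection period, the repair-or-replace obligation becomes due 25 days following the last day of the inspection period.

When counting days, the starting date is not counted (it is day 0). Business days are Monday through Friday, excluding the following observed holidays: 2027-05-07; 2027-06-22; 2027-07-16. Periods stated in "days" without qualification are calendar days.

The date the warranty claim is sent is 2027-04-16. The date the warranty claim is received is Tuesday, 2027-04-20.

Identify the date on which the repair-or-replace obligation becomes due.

The last day of the inspection period: 20 business days after Friday, 2027-04-16, skipping weekends and the listed holiday on May 7 — Apr 19, Apr 20, Apr 21, Apr 22, …, May 13, May 14, May 17 — lands on Monday, 2027-05-17.
The date on which the repair-or-replace obligation becomes due: 25 calendar days after 2027-05-17 is 2027-06-11.

2027-06-11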